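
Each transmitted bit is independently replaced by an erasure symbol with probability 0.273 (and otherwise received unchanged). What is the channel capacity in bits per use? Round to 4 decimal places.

Binary erasure channel: capacity C = 1 − ε.
C = 1 − 0.273 = 0.7270 bits per channel use.

0.7270 bits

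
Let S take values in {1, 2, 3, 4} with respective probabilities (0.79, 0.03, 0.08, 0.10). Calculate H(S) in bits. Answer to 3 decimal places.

H(S) = −Σ p·log₂ p.
  −(0.79)·log₂(0.79) = 0.2687
  −(0.03)·log₂(0.03) = 0.1518
  −(0.08)·log₂(0.08) = 0.2915
  −(0.10)·log₂(0.10) = 0.3322
Sum: 0.2687 + 0.1518 + 0.2915 + 0.3322 = 1.044 bits.

1.044 bits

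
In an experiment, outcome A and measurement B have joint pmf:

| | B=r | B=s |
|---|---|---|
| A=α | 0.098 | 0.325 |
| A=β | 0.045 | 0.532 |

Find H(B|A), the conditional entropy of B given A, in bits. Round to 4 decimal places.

Marginals: p(A) = (0.4230, 0.5770), p(B) = (0.1430, 0.8570).
H(B|A) = Σ p(A) · H(B|A=·).
  A=α: p=0.4230, H(B|A=α) = 0.7809
  A=β: p=0.5770, H(B|A=β) = 0.3951
Weighted sum = 0.5583 bits.

0.5583 bits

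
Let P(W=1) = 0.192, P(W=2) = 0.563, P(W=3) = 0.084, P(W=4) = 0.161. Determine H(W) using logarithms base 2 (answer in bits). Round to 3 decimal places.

1.648 bits

H(W) = −Σ p·log₂ p.
  −(0.192)·log₂(0.192) = 0.4571
  −(0.563)·log₂(0.563) = 0.4666
  −(0.084)·log₂(0.084) = 0.3002
  −(0.161)·log₂(0.161) = 0.4242
Sum: 0.4571 + 0.4666 + 0.3002 + 0.4242 = 1.648 bits.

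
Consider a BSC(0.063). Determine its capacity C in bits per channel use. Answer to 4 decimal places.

Binary symmetric channel: C = 1 − h₂(ε) where h₂ is the binary entropy function.
h₂(0.063) = −0.063·log₂0.063 − 0.937·log₂0.937 = 0.3392.
C = 1 − 0.3392 = 0.6608 bits per channel use.

0.6608 bits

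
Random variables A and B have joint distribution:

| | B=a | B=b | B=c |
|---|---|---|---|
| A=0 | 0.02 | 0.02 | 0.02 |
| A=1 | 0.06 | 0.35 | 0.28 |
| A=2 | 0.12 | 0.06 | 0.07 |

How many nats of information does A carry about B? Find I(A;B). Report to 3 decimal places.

Marginals: p(A) = (0.0600, 0.6900, 0.2500), p(B) = (0.2000, 0.4300, 0.3700).
I(A;B) = Σ p(x,y)·ln[p(x,y)/(p(x)p(y))].
  (0,a): 0.02·ln(1.6667) = 0.0102
  (0,b): 0.02·ln(0.7752) = -0.0051
  (0,c): 0.02·ln(0.9009) = -0.0021
  (1,a): 0.06·ln(0.4348) = -0.0500
  (1,b): 0.35·ln(1.1796) = 0.0578
  (1,c): 0.28·ln(1.0967) = 0.0259
  (2,a): 0.12·ln(2.4000) = 0.1051
  (2,b): 0.06·ln(0.5581) = -0.0350
  (2,c): 0.07·ln(0.7568) = -0.0195
Sum = 0.087 nats.

0.087 nats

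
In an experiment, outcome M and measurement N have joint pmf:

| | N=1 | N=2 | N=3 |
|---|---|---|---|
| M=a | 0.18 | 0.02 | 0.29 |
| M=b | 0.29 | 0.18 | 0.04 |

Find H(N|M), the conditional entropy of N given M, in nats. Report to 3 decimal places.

0.849 nats

Chain rule: H(N|M) = H(M,N) − H(M).
Marginals: p(M) = (0.4900, 0.5100), p(N) = (0.4700, 0.2000, 0.3300).
H(M,N) = 1.5423 nats; H(M) = 0.6929 nats.
H(N|M) = 1.5423 − 0.6929 = 0.849 nats.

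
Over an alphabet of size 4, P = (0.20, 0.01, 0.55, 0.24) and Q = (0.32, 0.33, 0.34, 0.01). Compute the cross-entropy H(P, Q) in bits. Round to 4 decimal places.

2.7953 bits

H(P,Q) = −Σ p·log₂ q.
  −0.20·log₂(0.32) = 0.32877
  −0.01·log₂(0.33) = 0.01599
  −0.55·log₂(0.34) = 0.85602
  −0.24·log₂(0.01) = 1.59453
H(P,Q) = 2.7953 bits.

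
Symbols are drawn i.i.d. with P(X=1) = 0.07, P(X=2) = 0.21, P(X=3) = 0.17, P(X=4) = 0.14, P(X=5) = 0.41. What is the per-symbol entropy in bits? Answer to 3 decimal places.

2.100 bits

H(X) = −Σ p·log₂ p.
  −(0.07)·log₂(0.07) = 0.2686
  −(0.21)·log₂(0.21) = 0.4728
  −(0.17)·log₂(0.17) = 0.4346
  −(0.14)·log₂(0.14) = 0.3971
  −(0.41)·log₂(0.41) = 0.5274
Sum: 0.2686 + 0.4728 + 0.4346 + 0.3971 + 0.5274 = 2.100 bits.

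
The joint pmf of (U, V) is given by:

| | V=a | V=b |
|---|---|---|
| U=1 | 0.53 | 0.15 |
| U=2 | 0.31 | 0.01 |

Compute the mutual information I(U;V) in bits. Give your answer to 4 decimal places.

0.0525 bits

Marginals: p(U) = (0.6800, 0.3200), p(V) = (0.8400, 0.1600).
I(U;V) = H(U) + H(V) − H(U,V).
H(U) = 0.9044, H(V) = 0.6343, H(U,V) = 1.4862.
I(U;V) = 0.9044 + 0.6343 − 1.4862 = 0.0525 bits.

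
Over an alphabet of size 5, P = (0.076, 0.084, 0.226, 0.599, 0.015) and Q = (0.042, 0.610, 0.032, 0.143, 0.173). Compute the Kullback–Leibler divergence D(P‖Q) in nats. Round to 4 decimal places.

D(P‖Q) = Σ p·ln(p/q).
  0.076·ln(0.076/0.042) = 0.04507
  0.084·ln(0.084/0.610) = -0.16654
  0.226·ln(0.226/0.032) = 0.44178
  0.599·ln(0.599/0.143) = 0.85802
  0.015·ln(0.015/0.173) = -0.03668
D(P‖Q) = 1.1417 nats.

1.1417 nats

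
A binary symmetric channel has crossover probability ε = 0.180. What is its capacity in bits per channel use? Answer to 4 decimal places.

0.3199 bits

Binary symmetric channel: C = 1 − h₂(ε) where h₂ is the binary entropy function.
h₂(0.180) = −0.180·log₂0.180 − 0.820·log₂0.820 = 0.6801.
C = 1 − 0.6801 = 0.3199 bits per channel use.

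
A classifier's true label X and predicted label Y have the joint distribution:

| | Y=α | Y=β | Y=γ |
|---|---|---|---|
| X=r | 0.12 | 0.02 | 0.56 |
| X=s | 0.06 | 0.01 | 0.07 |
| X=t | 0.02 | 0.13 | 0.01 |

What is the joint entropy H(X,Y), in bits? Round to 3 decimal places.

2.089 bits

H(X,Y) = −Σ p(x,y)·log₂ p(x,y) over all 9 cells.
  cell (r,α): −0.12·log₂0.12 = 0.3671
  cell (r,β): −0.02·log₂0.02 = 0.1129
  cell (r,γ): −0.56·log₂0.56 = 0.4684
  cell (s,α): −0.06·log₂0.06 = 0.2435
  cell (s,β): −0.01·log₂0.01 = 0.0664
  cell (s,γ): −0.07·log₂0.07 = 0.2686
  cell (t,α): −0.02·log₂0.02 = 0.1129
  cell (t,β): −0.13·log₂0.13 = 0.3826
  cell (t,γ): −0.01·log₂0.01 = 0.0664
Sum = 2.089 bits.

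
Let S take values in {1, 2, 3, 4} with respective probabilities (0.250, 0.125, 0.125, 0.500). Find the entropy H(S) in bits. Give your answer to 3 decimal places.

1.750 bits

H(S) = −Σ p·log₂ p.
  −(0.250)·log₂(0.250) = 0.5000
  −(0.125)·log₂(0.125) = 0.3750
  −(0.125)·log₂(0.125) = 0.3750
  −(0.500)·log₂(0.500) = 0.5000
Sum: 0.5000 + 0.3750 + 0.3750 + 0.5000 = 1.750 bits.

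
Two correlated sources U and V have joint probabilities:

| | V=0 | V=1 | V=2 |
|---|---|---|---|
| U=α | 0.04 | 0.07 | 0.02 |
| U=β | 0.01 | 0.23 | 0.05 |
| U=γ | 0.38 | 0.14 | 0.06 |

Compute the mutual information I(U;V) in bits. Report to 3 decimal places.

0.275 bits

Marginals: p(U) = (0.1300, 0.2900, 0.5800), p(V) = (0.4300, 0.4400, 0.1300).
I(U;V) = Σ p(x,y)·log₂[p(x,y)/(p(x)p(y))].
  (α,0): 0.04·log₂(0.7156) = -0.0193
  (α,1): 0.07·log₂(1.2238) = 0.0204
  (α,2): 0.02·log₂(1.1834) = 0.0049
  (β,0): 0.01·log₂(0.0802) = -0.0364
  (β,1): 0.23·log₂(1.8025) = 0.1955
  (β,2): 0.05·log₂(1.3263) = 0.0204
  (γ,0): 0.38·log₂(1.5237) = 0.2309
  (γ,1): 0.14·log₂(0.5486) = -0.1213
  (γ,2): 0.06·log₂(0.7958) = -0.0198
Sum = 0.275 bits.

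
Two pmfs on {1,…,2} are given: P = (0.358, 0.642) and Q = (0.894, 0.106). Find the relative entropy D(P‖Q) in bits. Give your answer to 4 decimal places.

D(P‖Q) = Σ p·log₂(p/q).
  0.358·log₂(0.358/0.894) = -0.47267
  0.642·log₂(0.642/0.106) = 1.66824
D(P‖Q) = 1.1956 bits.

1.1956 bits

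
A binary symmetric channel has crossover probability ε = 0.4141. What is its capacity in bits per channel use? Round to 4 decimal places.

Binary symmetric channel: C = 1 − h₂(ε) where h₂ is the binary entropy function.
h₂(0.4141) = −0.4141·log₂0.4141 − 0.5859·log₂0.5859 = 0.9786.
C = 1 − 0.9786 = 0.0214 bits per channel use.

0.0214 bits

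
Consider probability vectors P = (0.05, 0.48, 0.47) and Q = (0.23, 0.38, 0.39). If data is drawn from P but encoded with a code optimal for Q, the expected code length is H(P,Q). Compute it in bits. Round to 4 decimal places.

1.4145 bits

H(P,Q) = −Σ p·log₂ q.
  −0.05·log₂(0.23) = 0.10601
  −0.48·log₂(0.38) = 0.67005
  −0.47·log₂(0.39) = 0.63847
H(P,Q) = 1.4145 bits.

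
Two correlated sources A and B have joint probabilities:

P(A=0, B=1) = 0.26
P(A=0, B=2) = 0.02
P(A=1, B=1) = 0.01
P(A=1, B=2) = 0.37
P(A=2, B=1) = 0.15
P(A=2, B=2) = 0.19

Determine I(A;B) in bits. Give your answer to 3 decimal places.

Marginals: p(A) = (0.2800, 0.3800, 0.3400), p(B) = (0.4200, 0.5800).
I(A;B) = Σ p(x,y)·log₂[p(x,y)/(p(x)p(y))].
  (0,1): 0.26·log₂(2.2109) = 0.2976
  (0,2): 0.02·log₂(0.1232) = -0.0604
  (1,1): 0.01·log₂(0.0627) = -0.0400
  (1,2): 0.37·log₂(1.6788) = 0.2765
  (2,1): 0.15·log₂(1.0504) = 0.0106
  (2,2): 0.19·log₂(0.9635) = -0.0102
Sum = 0.474 bits.

0.474 bits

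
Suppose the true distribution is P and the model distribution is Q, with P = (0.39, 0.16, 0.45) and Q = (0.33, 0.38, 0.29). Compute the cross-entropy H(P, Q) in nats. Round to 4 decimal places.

1.1442 nats

H(P,Q) = −Σ p·ln q.
  −0.39·ln(0.33) = 0.43238
  −0.16·ln(0.38) = 0.15481
  −0.45·ln(0.29) = 0.55704
H(P,Q) = 1.1442 nats.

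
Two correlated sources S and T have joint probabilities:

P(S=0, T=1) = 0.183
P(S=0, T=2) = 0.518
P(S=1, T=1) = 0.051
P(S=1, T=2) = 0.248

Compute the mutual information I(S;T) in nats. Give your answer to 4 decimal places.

Marginals: p(S) = (0.7010, 0.2990), p(T) = (0.2340, 0.7660).
I(S;T) = Σ p(x,y)·ln[p(x,y)/(p(x)p(y))].
  (0,1): 0.183·ln(1.1156) = 0.02002
  (0,2): 0.518·ln(0.9647) = -0.01863
  (1,1): 0.051·ln(0.7289) = -0.01613
  (1,2): 0.248·ln(1.0828) = 0.01973
Sum = 0.0050 nats.

0.0050 nats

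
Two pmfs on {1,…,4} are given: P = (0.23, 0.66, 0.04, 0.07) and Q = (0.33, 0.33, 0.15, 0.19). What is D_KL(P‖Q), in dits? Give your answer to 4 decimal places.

0.1093 dits

D(P‖Q) = Σ p·log₁₀(p/q).
  0.23·log₁₀(0.23/0.33) = -0.03606
  0.66·log₁₀(0.66/0.33) = 0.19868
  0.04·log₁₀(0.04/0.15) = -0.02296
  0.07·log₁₀(0.07/0.19) = -0.03036
D(P‖Q) = 0.1093 dits.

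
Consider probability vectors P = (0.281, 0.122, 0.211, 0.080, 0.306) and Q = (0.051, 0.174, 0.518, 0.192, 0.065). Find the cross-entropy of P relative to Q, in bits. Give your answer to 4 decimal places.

3.1116 bits

H(P,Q) = −Σ p·log₂ q.
  −0.281·log₂(0.051) = 1.20643
  −0.122·log₂(0.174) = 0.30779
  −0.211·log₂(0.518) = 0.20023
  −0.080·log₂(0.192) = 0.19047
  −0.306·log₂(0.065) = 1.20669
H(P,Q) = 3.1116 bits.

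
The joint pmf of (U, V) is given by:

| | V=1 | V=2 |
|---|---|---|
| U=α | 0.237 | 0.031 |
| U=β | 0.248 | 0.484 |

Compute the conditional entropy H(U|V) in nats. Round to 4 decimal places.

0.4532 nats

Chain rule: H(U|V) = H(U,V) − H(V).
Marginals: p(U) = (0.2680, 0.7320), p(V) = (0.4850, 0.5150).
H(U,V) = 1.1459 nats; H(V) = 0.6927 nats.
H(U|V) = 1.1459 − 0.6927 = 0.4532 nats.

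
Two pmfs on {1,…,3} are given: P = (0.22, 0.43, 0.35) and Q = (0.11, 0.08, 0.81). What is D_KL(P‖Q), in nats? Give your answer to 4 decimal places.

0.5820 nats

D(P‖Q) = Σ p·ln(p/q).
  0.22·ln(0.22/0.11) = 0.15249
  0.43·ln(0.43/0.08) = 0.72316
  0.35·ln(0.35/0.81) = -0.29369
D(P‖Q) = 0.5820 nats.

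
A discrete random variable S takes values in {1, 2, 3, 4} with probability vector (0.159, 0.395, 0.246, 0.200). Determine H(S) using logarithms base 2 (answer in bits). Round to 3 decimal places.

H(S) = −Σ p·log₂ p.
  −(0.159)·log₂(0.159) = 0.4218
  −(0.395)·log₂(0.395) = 0.5293
  −(0.246)·log₂(0.246) = 0.4977
  −(0.200)·log₂(0.200) = 0.4644
Sum: 0.4218 + 0.5293 + 0.4977 + 0.4644 = 1.913 bits.

1.913 bits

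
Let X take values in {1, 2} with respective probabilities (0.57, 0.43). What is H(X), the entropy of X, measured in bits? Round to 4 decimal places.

H(X) = −Σ p·log₂ p.
  −(0.57)·log₂(0.57) = 0.46225
  −(0.43)·log₂(0.43) = 0.52356
Sum: 0.46225 + 0.52356 = 0.9858 bits.

0.9858 bits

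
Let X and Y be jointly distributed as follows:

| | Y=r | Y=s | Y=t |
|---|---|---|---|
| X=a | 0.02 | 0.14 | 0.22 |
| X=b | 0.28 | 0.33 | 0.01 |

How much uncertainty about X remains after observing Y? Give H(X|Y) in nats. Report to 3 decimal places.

Chain rule: H(X|Y) = H(X,Y) − H(Y).
Marginals: p(X) = (0.3800, 0.6200), p(Y) = (0.3000, 0.4700, 0.2300).
H(X,Y) = 1.4549 nats; H(Y) = 1.0541 nats.
H(X|Y) = 1.4549 − 1.0541 = 0.401 nats.

0.401 nats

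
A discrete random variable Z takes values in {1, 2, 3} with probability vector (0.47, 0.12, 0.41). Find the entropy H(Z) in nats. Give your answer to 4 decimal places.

H(Z) = −Σ p·ln p.
  −(0.47)·ln(0.47) = 0.35486
  −(0.12)·ln(0.12) = 0.25443
  −(0.41)·ln(0.41) = 0.36556
Sum: 0.35486 + 0.25443 + 0.36556 = 0.9748 nats.

0.9748 nats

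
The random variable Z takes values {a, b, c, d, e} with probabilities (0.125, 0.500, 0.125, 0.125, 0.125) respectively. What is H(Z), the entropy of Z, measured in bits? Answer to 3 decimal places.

H(Z) = −Σ p·log₂ p.
  −(0.125)·log₂(0.125) = 0.3750
  −(0.500)·log₂(0.500) = 0.5000
  −(0.125)·log₂(0.125) = 0.3750
  −(0.125)·log₂(0.125) = 0.3750
  −(0.125)·log₂(0.125) = 0.3750
Sum: 0.3750 + 0.5000 + 0.3750 + 0.3750 + 0.3750 = 2.000 bits.

2.000 bits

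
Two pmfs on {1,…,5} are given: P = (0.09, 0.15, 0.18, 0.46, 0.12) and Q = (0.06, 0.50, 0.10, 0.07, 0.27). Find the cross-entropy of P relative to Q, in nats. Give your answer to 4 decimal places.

H(P,Q) = −Σ p·ln q.
  −0.09·ln(0.06) = 0.25321
  −0.15·ln(0.50) = 0.10397
  −0.18·ln(0.10) = 0.41447
  −0.46·ln(0.07) = 1.22326
  −0.12·ln(0.27) = 0.15712
H(P,Q) = 2.1520 nats.

2.1520 nats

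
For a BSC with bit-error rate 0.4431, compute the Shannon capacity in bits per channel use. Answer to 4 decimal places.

Binary symmetric channel: C = 1 − h₂(ε) where h₂ is the binary entropy function.
h₂(0.4431) = −0.4431·log₂0.4431 − 0.5569·log₂0.5569 = 0.9906.
C = 1 − 0.9906 = 0.0094 bits per channel use.

0.0094 bits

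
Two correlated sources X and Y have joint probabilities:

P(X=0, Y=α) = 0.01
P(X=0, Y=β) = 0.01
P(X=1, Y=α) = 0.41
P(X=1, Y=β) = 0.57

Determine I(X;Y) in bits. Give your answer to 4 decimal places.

0.0004 bits

Marginals: p(X) = (0.0200, 0.9800), p(Y) = (0.4200, 0.5800).
I(X;Y) = Σ p(x,y)·log₂[p(x,y)/(p(x)p(y))].
  (0,α): 0.01·log₂(1.1905) = 0.00252
  (0,β): 0.01·log₂(0.8621) = -0.00214
  (1,α): 0.41·log₂(0.9961) = -0.00230
  (1,β): 0.57·log₂(1.0028) = 0.00231
Sum = 0.0004 bits.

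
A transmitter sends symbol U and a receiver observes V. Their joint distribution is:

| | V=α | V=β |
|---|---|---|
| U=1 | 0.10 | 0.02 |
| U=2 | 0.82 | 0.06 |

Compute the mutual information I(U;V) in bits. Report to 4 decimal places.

Marginals: p(U) = (0.1200, 0.8800), p(V) = (0.9200, 0.0800).
I(U;V) = H(U) + H(V) − H(U,V).
H(U) = 0.5294, H(V) = 0.4022, H(U,V) = 0.9234.
I(U;V) = 0.5294 + 0.4022 − 0.9234 = 0.0082 bits.

0.0082 bits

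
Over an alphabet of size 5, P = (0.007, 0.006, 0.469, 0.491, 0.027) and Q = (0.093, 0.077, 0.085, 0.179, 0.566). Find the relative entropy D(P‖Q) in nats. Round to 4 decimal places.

1.1809 nats

D(P‖Q) = Σ p·ln(p/q).
  0.007·ln(0.007/0.093) = -0.01811
  0.006·ln(0.006/0.077) = -0.01531
  0.469·ln(0.469/0.085) = 0.80103
  0.491·ln(0.491/0.179) = 0.49545
  0.027·ln(0.027/0.566) = -0.08215
D(P‖Q) = 1.1809 nats.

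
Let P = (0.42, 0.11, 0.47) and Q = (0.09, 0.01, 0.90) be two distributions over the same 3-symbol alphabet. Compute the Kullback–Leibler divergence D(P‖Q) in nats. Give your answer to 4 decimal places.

0.6054 nats

D(P‖Q) = Σ p·ln(p/q).
  0.42·ln(0.42/0.09) = 0.64699
  0.11·ln(0.11/0.01) = 0.26377
  0.47·ln(0.47/0.90) = -0.30534
D(P‖Q) = 0.6054 nats.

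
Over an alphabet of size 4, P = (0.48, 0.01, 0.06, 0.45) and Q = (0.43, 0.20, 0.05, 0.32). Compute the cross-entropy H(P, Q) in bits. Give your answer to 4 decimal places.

H(P,Q) = −Σ p·log₂ q.
  −0.48·log₂(0.43) = 0.58444
  −0.01·log₂(0.20) = 0.02322
  −0.06·log₂(0.05) = 0.25932
  −0.45·log₂(0.32) = 0.73974
H(P,Q) = 1.6067 bits.

1.6067 bits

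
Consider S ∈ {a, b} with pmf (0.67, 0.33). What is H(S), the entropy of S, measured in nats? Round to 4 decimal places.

H(S) = −Σ p·ln p.
  −(0.67)·ln(0.67) = 0.26832
  −(0.33)·ln(0.33) = 0.36586
Sum: 0.26832 + 0.36586 = 0.6342 nats.

0.6342 nats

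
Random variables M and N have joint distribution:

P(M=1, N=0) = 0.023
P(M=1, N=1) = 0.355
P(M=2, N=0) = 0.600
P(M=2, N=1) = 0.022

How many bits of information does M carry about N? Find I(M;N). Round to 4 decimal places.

Marginals: p(M) = (0.3780, 0.6220), p(N) = (0.6230, 0.3770).
I(M;N) = H(M) + H(N) − H(M,N).
H(M) = 0.9566, H(N) = 0.9559, H(M,N) = 1.2189.
I(M;N) = 0.9566 + 0.9559 − 1.2189 = 0.6936 bits.

0.6936 bits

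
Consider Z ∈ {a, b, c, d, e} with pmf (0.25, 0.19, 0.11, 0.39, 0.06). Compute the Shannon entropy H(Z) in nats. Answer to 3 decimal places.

1.441 nats

H(Z) = −Σ p·ln p.
  −(0.25)·ln(0.25) = 0.3466
  −(0.19)·ln(0.19) = 0.3155
  −(0.11)·ln(0.11) = 0.2428
  −(0.39)·ln(0.39) = 0.3672
  −(0.06)·ln(0.06) = 0.1688
Sum: 0.3466 + 0.3155 + 0.2428 + 0.3672 + 0.1688 = 1.441 nats.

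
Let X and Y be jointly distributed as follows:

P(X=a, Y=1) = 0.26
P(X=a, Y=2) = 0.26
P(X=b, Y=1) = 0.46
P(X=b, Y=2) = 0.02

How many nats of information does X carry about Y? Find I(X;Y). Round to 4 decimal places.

Marginals: p(X) = (0.5200, 0.4800), p(Y) = (0.7200, 0.2800).
I(X;Y) = H(X) + H(Y) − H(X,Y).
H(X) = 0.6923, H(Y) = 0.5930, H(X,Y) = 1.1359.
I(X;Y) = 0.6923 + 0.5930 − 1.1359 = 0.1494 nats.

0.1494 nats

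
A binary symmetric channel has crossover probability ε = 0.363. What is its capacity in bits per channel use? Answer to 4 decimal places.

Binary symmetric channel: C = 1 − h₂(ε) where h₂ is the binary entropy function.
h₂(0.363) = −0.363·log₂0.363 − 0.637·log₂0.637 = 0.9451.
C = 1 − 0.9451 = 0.0549 bits per channel use.

0.0549 bits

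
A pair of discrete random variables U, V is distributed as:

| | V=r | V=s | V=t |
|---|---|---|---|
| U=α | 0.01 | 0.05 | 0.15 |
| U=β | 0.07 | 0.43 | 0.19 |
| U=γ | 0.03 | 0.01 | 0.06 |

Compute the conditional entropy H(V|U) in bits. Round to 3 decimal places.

Marginals: p(U) = (0.2100, 0.6900, 0.1000), p(V) = (0.1100, 0.4900, 0.4000).
H(V|U) = Σ p(U) · H(V|U=·).
  U=α: p=0.2100, H(V|U=α) = 1.0488
  U=β: p=0.6900, H(V|U=β) = 1.2724
  U=γ: p=0.1000, H(V|U=γ) = 1.2955
Weighted sum = 1.228 bits.

1.228 bits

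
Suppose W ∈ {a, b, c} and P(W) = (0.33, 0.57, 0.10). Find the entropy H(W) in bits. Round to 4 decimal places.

H(W) = −Σ p·log₂ p.
  −(0.33)·log₂(0.33) = 0.52782
  −(0.57)·log₂(0.57) = 0.46225
  −(0.10)·log₂(0.10) = 0.33219
Sum: 0.52782 + 0.46225 + 0.33219 = 1.3223 bits.

1.3223 bits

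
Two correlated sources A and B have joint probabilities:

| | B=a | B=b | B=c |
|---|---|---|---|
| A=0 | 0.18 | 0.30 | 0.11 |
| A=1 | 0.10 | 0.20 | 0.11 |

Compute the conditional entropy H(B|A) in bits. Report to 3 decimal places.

1.487 bits

Chain rule: H(B|A) = H(A,B) − H(A).
Marginals: p(A) = (0.5900, 0.4100), p(B) = (0.2800, 0.5000, 0.2200).
H(A,B) = 2.4635 bits; H(A) = 0.9765 bits.
H(B|A) = 2.4635 − 0.9765 = 1.487 bits.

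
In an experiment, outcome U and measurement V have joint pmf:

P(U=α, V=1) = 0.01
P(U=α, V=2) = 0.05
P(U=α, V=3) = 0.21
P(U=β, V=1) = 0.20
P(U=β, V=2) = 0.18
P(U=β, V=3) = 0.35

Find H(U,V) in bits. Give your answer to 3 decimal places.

2.195 bits

H(U,V) = −Σ p(x,y)·log₂ p(x,y) over all 6 cells.
  cell (α,1): −0.01·log₂0.01 = 0.0664
  cell (α,2): −0.05·log₂0.05 = 0.2161
  cell (α,3): −0.21·log₂0.21 = 0.4728
  cell (β,1): −0.20·log₂0.20 = 0.4644
  cell (β,2): −0.18·log₂0.18 = 0.4453
  cell (β,3): −0.35·log₂0.35 = 0.5301
Sum = 2.195 bits.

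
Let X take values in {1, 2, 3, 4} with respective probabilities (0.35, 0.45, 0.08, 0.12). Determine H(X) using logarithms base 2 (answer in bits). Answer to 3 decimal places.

1.707 bits

H(X) = −Σ p·log₂ p.
  −(0.35)·log₂(0.35) = 0.5301
  −(0.45)·log₂(0.45) = 0.5184
  −(0.08)·log₂(0.08) = 0.2915
  −(0.12)·log₂(0.12) = 0.3671
Sum: 0.5301 + 0.5184 + 0.2915 + 0.3671 = 1.707 bits.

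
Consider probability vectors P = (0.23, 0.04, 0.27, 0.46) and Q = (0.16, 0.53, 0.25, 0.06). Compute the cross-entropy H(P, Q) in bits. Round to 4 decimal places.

H(P,Q) = −Σ p·log₂ q.
  −0.23·log₂(0.16) = 0.60809
  −0.04·log₂(0.53) = 0.03664
  −0.27·log₂(0.25) = 0.54000
  −0.46·log₂(0.06) = 1.86709
H(P,Q) = 3.0518 bits.

3.0518 bits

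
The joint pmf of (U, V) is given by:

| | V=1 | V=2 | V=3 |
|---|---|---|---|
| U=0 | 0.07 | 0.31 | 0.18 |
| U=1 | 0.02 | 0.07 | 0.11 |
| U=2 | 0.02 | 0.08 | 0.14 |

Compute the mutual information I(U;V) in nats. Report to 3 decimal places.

Marginals: p(U) = (0.5600, 0.2000, 0.2400), p(V) = (0.1100, 0.4600, 0.4300).
I(U;V) = Σ p(x,y)·ln[p(x,y)/(p(x)p(y))].
  (0,1): 0.07·ln(1.1364) = 0.0089
  (0,2): 0.31·ln(1.2034) = 0.0574
  (0,3): 0.18·ln(0.7475) = -0.0524
  (1,1): 0.02·ln(0.9091) = -0.0019
  (1,2): 0.07·ln(0.7609) = -0.0191
  (1,3): 0.11·ln(1.2791) = 0.0271
  (2,1): 0.02·ln(0.7576) = -0.0056
  (2,2): 0.08·ln(0.7246) = -0.0258
  (2,3): 0.14·ln(1.3566) = 0.0427
Sum = 0.031 nats.

0.031 nats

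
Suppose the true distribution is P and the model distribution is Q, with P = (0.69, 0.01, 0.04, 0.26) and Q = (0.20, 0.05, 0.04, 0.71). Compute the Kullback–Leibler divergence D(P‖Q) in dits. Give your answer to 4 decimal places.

0.2507 dits

D(P‖Q) = Σ p·log₁₀(p/q).
  0.69·log₁₀(0.69/0.20) = 0.37110
  0.01·log₁₀(0.01/0.05) = -0.00699
  0.04·log₁₀(0.04/0.04) = 0.00000
  0.26·log₁₀(0.26/0.71) = -0.11343
D(P‖Q) = 0.2507 dits.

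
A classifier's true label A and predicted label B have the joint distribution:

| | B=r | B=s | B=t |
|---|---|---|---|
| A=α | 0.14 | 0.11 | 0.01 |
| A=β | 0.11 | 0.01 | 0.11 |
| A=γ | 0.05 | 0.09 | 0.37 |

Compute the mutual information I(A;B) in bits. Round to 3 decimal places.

Marginals: p(A) = (0.2600, 0.2300, 0.5100), p(B) = (0.3000, 0.2100, 0.4900).
I(A;B) = H(A) + H(B) − H(A,B).
H(A) = 1.4884, H(B) = 1.4982, H(A,B) = 2.6403.
I(A;B) = 1.4884 + 1.4982 − 2.6403 = 0.346 bits.

0.346 bits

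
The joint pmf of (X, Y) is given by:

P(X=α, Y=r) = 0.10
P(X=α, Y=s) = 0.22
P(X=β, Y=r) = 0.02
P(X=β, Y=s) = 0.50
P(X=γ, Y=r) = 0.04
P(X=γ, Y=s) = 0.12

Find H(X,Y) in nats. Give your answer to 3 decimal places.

1.371 nats

H(X,Y) = −Σ p(x,y)·ln p(x,y) over all 6 cells.
  cell (α,r): −0.10·ln0.10 = 0.2303
  cell (α,s): −0.22·ln0.22 = 0.3331
  cell (β,r): −0.02·ln0.02 = 0.0782
  cell (β,s): −0.50·ln0.50 = 0.3466
  cell (γ,r): −0.04·ln0.04 = 0.1288
  cell (γ,s): −0.12·ln0.12 = 0.2544
Sum = 1.371 nats.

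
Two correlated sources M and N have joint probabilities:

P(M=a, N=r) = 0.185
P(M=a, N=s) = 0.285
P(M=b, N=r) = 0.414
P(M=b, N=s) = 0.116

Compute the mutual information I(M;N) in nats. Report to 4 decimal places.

0.0799 nats

Marginals: p(M) = (0.4700, 0.5300), p(N) = (0.5990, 0.4010).
I(M;N) = Σ p(x,y)·ln[p(x,y)/(p(x)p(y))].
  (a,r): 0.185·ln(0.6571) = -0.07768
  (a,s): 0.285·ln(1.5122) = 0.11786
  (b,r): 0.414·ln(1.3041) = 0.10991
  (b,s): 0.116·ln(0.5458) = -0.07024
Sum = 0.0799 nats.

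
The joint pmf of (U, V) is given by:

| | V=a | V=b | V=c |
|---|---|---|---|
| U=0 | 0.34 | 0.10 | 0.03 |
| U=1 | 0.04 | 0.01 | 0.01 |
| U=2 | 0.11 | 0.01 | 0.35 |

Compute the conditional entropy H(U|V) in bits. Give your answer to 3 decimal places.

0.877 bits

Marginals: p(U) = (0.4700, 0.0600, 0.4700), p(V) = (0.4900, 0.1200, 0.3900).
H(U|V) = Σ p(V) · H(U|V=·).
  V=a: p=0.4900, H(U|V=a) = 1.1448
  V=b: p=0.1200, H(U|V=b) = 0.8167
  V=c: p=0.3900, H(U|V=c) = 0.5603
Weighted sum = 0.877 bits.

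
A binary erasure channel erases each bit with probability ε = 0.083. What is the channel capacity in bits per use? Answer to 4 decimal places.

Binary erasure channel: capacity C = 1 − ε.
C = 1 − 0.083 = 0.9170 bits per channel use.

0.9170 bits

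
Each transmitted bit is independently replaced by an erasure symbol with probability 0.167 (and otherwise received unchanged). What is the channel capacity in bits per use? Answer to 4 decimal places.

Binary erasure channel: capacity C = 1 − ε.
C = 1 − 0.167 = 0.8330 bits per channel use.

0.8330 bits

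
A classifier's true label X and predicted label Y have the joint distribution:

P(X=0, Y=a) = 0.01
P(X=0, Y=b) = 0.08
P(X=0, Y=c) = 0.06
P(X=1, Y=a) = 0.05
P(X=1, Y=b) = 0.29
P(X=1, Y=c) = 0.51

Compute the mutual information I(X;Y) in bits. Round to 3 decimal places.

Marginals: p(X) = (0.1500, 0.8500), p(Y) = (0.0600, 0.3700, 0.5700).
I(X;Y) = H(X) + H(Y) − H(X,Y).
H(X) = 0.6098, H(Y) = 1.2365, H(X,Y) = 1.8309.
I(X;Y) = 0.6098 + 1.2365 − 1.8309 = 0.015 bits.

0.015 bits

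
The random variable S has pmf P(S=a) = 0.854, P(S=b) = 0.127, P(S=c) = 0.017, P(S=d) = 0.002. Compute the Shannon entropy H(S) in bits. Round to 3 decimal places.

H(S) = −Σ p·log₂ p.
  −(0.854)·log₂(0.854) = 0.1944
  −(0.127)·log₂(0.127) = 0.3781
  −(0.017)·log₂(0.017) = 0.0999
  −(0.002)·log₂(0.002) = 0.0179
Sum: 0.1944 + 0.3781 + 0.0999 + 0.0179 = 0.690 bits.

0.690 bits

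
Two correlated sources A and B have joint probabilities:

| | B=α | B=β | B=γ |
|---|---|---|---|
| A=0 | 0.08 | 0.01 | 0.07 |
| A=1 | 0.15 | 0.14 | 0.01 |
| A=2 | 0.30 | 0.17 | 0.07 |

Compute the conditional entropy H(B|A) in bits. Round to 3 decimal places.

Marginals: p(A) = (0.1600, 0.3000, 0.5400), p(B) = (0.5300, 0.3200, 0.1500).
H(B|A) = Σ p(A) · H(B|A=·).
  A=0: p=0.1600, H(B|A=0) = 1.2718
  A=1: p=0.3000, H(B|A=1) = 1.1767
  A=2: p=0.5400, H(B|A=2) = 1.3781
Weighted sum = 1.301 bits.

1.301 bits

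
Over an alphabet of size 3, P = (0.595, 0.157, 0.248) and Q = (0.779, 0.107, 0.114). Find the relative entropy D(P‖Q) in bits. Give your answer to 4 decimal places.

D(P‖Q) = Σ p·log₂(p/q).
  0.595·log₂(0.595/0.779) = -0.23130
  0.157·log₂(0.157/0.107) = 0.08685
  0.248·log₂(0.248/0.114) = 0.27808
D(P‖Q) = 0.1336 bits.

0.1336 bits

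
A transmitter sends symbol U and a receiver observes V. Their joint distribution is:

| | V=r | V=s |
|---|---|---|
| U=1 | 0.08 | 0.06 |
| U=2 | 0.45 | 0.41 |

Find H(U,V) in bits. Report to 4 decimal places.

H(U,V) = −Σ p(x,y)·log₂ p(x,y) over all 4 cells.
  cell (1,r): −0.08·log₂0.08 = 0.29151
  cell (1,s): −0.06·log₂0.06 = 0.24353
  cell (2,r): −0.45·log₂0.45 = 0.51840
  cell (2,s): −0.41·log₂0.41 = 0.52738
Sum = 1.5808 bits.

1.5808 bits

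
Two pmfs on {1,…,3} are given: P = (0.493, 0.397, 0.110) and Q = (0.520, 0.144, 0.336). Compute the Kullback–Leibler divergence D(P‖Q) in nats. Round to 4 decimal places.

D(P‖Q) = Σ p·ln(p/q).
  0.493·ln(0.493/0.520) = -0.02629
  0.397·ln(0.397/0.144) = 0.40261
  0.110·ln(0.110/0.336) = -0.12283
D(P‖Q) = 0.2535 nats.

0.2535 nats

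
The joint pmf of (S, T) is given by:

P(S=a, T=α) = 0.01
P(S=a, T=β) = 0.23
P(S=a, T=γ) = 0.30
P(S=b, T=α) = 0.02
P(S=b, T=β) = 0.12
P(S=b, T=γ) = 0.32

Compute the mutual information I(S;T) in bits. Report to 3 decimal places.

0.024 bits

Marginals: p(S) = (0.5400, 0.4600), p(T) = (0.0300, 0.3500, 0.6200).
I(S;T) = H(S) + H(T) − H(S,T).
H(S) = 0.9954, H(T) = 1.1095, H(S,T) = 2.0812.
I(S;T) = 0.9954 + 1.1095 − 2.0812 = 0.024 bits.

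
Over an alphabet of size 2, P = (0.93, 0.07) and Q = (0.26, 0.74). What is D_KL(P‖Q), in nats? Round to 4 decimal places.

1.0202 nats

D(P‖Q) = Σ p·ln(p/q).
  0.93·ln(0.93/0.26) = 1.18529
  0.07·ln(0.07/0.74) = -0.16507
D(P‖Q) = 1.0202 nats.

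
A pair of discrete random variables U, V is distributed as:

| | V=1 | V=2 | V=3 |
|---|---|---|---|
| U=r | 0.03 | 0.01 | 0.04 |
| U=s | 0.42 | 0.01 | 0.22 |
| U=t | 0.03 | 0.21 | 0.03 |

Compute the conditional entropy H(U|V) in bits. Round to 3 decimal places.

Chain rule: H(U|V) = H(U,V) − H(V).
Marginals: p(U) = (0.0800, 0.6500, 0.2700), p(V) = (0.4800, 0.2300, 0.2900).
H(U,V) = 2.2530 bits; H(V) = 1.5138 bits.
H(U|V) = 2.2530 − 1.5138 = 0.739 bits.

0.739 bits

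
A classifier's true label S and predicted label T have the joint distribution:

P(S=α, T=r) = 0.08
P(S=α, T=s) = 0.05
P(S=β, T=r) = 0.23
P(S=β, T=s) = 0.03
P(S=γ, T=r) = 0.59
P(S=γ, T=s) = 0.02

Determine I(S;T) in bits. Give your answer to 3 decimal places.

0.083 bits

Marginals: p(S) = (0.1300, 0.2600, 0.6100), p(T) = (0.9000, 0.1000).
I(S;T) = H(S) + H(T) − H(S,T).
H(S) = 1.3229, H(T) = 0.4690, H(S,T) = 1.7090.
I(S;T) = 1.3229 + 0.4690 − 1.7090 = 0.083 bits.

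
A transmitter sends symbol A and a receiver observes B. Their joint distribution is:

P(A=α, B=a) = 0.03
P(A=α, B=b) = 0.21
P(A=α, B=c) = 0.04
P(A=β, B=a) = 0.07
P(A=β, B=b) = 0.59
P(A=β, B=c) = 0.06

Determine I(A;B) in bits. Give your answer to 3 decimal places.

Marginals: p(A) = (0.2800, 0.7200), p(B) = (0.1000, 0.8000, 0.1000).
I(A;B) = Σ p(x,y)·log₂[p(x,y)/(p(x)p(y))].
  (α,a): 0.03·log₂(1.0714) = 0.0030
  (α,b): 0.21·log₂(0.9375) = -0.0196
  (α,c): 0.04·log₂(1.4286) = 0.0206
  (β,a): 0.07·log₂(0.9722) = -0.0028
  (β,b): 0.59·log₂(1.0243) = 0.0204
  (β,c): 0.06·log₂(0.8333) = -0.0158
Sum = 0.006 bits.

0.006 bits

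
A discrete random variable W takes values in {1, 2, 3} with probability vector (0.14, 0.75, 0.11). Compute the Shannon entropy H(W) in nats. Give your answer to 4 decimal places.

0.7338 nats

H(W) = −Σ p·ln p.
  −(0.14)·ln(0.14) = 0.27526
  −(0.75)·ln(0.75) = 0.21576
  −(0.11)·ln(0.11) = 0.24280
Sum: 0.27526 + 0.21576 + 0.24280 = 0.7338 nats.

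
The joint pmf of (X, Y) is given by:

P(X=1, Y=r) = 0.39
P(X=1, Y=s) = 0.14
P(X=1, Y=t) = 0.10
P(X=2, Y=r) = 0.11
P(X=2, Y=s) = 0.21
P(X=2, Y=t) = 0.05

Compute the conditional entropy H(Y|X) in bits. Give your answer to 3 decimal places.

1.348 bits

Chain rule: H(Y|X) = H(X,Y) − H(X).
Marginals: p(X) = (0.6300, 0.3700), p(Y) = (0.5000, 0.3500, 0.1500).
H(X,Y) = 2.2983 bits; H(X) = 0.9507 bits.
H(Y|X) = 2.2983 − 0.9507 = 1.348 bits.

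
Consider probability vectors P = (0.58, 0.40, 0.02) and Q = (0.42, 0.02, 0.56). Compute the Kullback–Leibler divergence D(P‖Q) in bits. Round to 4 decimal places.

D(P‖Q) = Σ p·log₂(p/q).
  0.58·log₂(0.58/0.42) = 0.27008
  0.40·log₂(0.40/0.02) = 1.72877
  0.02·log₂(0.02/0.56) = -0.09615
D(P‖Q) = 1.9027 bits.

1.9027 bits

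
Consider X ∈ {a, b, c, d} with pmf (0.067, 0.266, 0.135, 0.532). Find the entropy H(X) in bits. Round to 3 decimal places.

1.644 bits

H(X) = −Σ p·log₂ p.
  −(0.067)·log₂(0.067) = 0.2613
  −(0.266)·log₂(0.266) = 0.5082
  −(0.135)·log₂(0.135) = 0.3900
  −(0.532)·log₂(0.532) = 0.4844
Sum: 0.2613 + 0.5082 + 0.3900 + 0.4844 = 1.644 bits.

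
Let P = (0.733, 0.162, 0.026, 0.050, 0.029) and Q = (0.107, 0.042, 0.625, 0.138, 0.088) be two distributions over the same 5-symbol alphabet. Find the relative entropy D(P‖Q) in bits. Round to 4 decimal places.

2.1115 bits

D(P‖Q) = Σ p·log₂(p/q).
  0.733·log₂(0.733/0.107) = 2.03496
  0.162·log₂(0.162/0.042) = 0.31550
  0.026·log₂(0.026/0.625) = -0.11927
  0.050·log₂(0.050/0.138) = -0.07323
  0.029·log₂(0.029/0.088) = -0.04644
D(P‖Q) = 2.1115 bits.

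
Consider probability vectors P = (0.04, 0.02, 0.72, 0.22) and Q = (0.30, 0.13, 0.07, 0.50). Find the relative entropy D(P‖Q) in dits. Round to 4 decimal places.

D(P‖Q) = Σ p·log₁₀(p/q).
  0.04·log₁₀(0.04/0.30) = -0.03500
  0.02·log₁₀(0.02/0.13) = -0.01626
  0.72·log₁₀(0.72/0.07) = 0.72881
  0.22·log₁₀(0.22/0.50) = -0.07844
D(P‖Q) = 0.5991 dits.

0.5991 dits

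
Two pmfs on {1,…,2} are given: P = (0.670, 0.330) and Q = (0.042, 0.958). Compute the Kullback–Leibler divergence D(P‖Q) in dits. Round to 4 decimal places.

0.6532 dits

D(P‖Q) = Σ p·log₁₀(p/q).
  0.670·log₁₀(0.670/0.042) = 0.80589
  0.330·log₁₀(0.330/0.958) = -0.15274
D(P‖Q) = 0.6532 dits.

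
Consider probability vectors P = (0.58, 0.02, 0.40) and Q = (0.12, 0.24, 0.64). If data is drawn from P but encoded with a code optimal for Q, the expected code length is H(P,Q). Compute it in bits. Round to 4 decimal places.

H(P,Q) = −Σ p·log₂ q.
  −0.58·log₂(0.12) = 1.77416
  −0.02·log₂(0.24) = 0.04118
  −0.40·log₂(0.64) = 0.25754
H(P,Q) = 2.0729 bits.

2.0729 bits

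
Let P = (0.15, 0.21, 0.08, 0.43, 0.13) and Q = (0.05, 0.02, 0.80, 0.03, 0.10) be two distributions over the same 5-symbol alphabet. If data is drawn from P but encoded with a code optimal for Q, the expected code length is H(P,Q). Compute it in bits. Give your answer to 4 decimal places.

4.4664 bits

H(P,Q) = −Σ p·log₂ q.
  −0.15·log₂(0.05) = 0.64829
  −0.21·log₂(0.02) = 1.18521
  −0.08·log₂(0.80) = 0.02575
  −0.43·log₂(0.03) = 2.17532
  −0.13·log₂(0.10) = 0.43185
H(P,Q) = 4.4664 bits.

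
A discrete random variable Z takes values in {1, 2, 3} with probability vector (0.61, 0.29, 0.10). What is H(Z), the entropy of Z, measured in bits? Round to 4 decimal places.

1.2851 bits

H(Z) = −Σ p·log₂ p.
  −(0.61)·log₂(0.61) = 0.43500
  −(0.29)·log₂(0.29) = 0.51790
  −(0.10)·log₂(0.10) = 0.33219
Sum: 0.43500 + 0.51790 + 0.33219 = 1.2851 bits.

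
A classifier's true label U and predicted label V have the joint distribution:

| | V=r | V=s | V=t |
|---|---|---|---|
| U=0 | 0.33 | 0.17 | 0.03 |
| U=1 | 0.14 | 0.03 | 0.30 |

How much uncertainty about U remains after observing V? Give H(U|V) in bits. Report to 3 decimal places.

0.680 bits

Marginals: p(U) = (0.5300, 0.4700), p(V) = (0.4700, 0.2000, 0.3300).
H(U|V) = Σ p(V) · H(U|V=·).
  V=r: p=0.4700, H(U|V=r) = 0.8787
  V=s: p=0.2000, H(U|V=s) = 0.6098
  V=t: p=0.3300, H(U|V=t) = 0.4395
Weighted sum = 0.680 bits.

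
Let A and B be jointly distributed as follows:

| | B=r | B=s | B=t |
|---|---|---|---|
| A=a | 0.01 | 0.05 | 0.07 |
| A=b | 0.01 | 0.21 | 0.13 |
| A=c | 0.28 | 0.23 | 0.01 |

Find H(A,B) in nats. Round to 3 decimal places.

H(A,B) = −Σ p(x,y)·ln p(x,y) over all 9 cells.
  cell (a,r): −0.01·ln0.01 = 0.0461
  cell (a,s): −0.05·ln0.05 = 0.1498
  cell (a,t): −0.07·ln0.07 = 0.1861
  cell (b,r): −0.01·ln0.01 = 0.0461
  cell (b,s): −0.21·ln0.21 = 0.3277
  cell (b,t): −0.13·ln0.13 = 0.2652
  cell (c,r): −0.28·ln0.28 = 0.3564
  cell (c,s): −0.23·ln0.23 = 0.3380
  cell (c,t): −0.01·ln0.01 = 0.0461
Sum = 1.762 nats.

1.762 nats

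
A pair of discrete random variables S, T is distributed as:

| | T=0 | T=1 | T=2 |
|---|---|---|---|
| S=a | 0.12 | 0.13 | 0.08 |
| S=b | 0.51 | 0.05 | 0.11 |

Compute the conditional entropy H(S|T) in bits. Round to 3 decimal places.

Chain rule: H(S|T) = H(S,T) − H(T).
Marginals: p(S) = (0.3300, 0.6700), p(T) = (0.6300, 0.1800, 0.1900).
H(S,T) = 2.1030 bits; H(T) = 1.3205 bits.
H(S|T) = 2.1030 − 1.3205 = 0.783 bits.

0.783 bits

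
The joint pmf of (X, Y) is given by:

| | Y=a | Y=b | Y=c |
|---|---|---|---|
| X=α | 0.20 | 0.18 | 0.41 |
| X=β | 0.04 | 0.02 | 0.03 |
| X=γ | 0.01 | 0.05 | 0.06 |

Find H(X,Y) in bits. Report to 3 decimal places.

2.414 bits

H(X,Y) = −Σ p(x,y)·log₂ p(x,y) over all 9 cells.
  cell (α,a): −0.20·log₂0.20 = 0.4644
  cell (α,b): −0.18·log₂0.18 = 0.4453
  cell (α,c): −0.41·log₂0.41 = 0.5274
  cell (β,a): −0.04·log₂0.04 = 0.1858
  cell (β,b): −0.02·log₂0.02 = 0.1129
  cell (β,c): −0.03·log₂0.03 = 0.1518
  cell (γ,a): −0.01·log₂0.01 = 0.0664
  cell (γ,b): −0.05·log₂0.05 = 0.2161
  cell (γ,c): −0.06·log₂0.06 = 0.2435
Sum = 2.414 bits.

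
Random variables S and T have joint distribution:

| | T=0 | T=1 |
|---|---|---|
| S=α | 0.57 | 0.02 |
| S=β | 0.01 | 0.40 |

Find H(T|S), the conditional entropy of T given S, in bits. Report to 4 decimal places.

0.1938 bits

Chain rule: H(T|S) = H(S,T) − H(S).
Marginals: p(S) = (0.5900, 0.4100), p(T) = (0.5800, 0.4200).
H(S,T) = 1.1703 bits; H(S) = 0.9765 bits.
H(T|S) = 1.1703 − 0.9765 = 0.1938 bits.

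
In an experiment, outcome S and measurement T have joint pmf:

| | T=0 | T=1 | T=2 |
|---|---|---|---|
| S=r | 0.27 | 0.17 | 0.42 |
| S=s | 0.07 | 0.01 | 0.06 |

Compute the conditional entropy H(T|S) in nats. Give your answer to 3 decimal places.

Marginals: p(S) = (0.8600, 0.1400), p(T) = (0.3400, 0.1800, 0.4800).
H(T|S) = Σ p(S) · H(T|S=·).
  S=r: p=0.8600, H(T|S=r) = 1.0342
  S=s: p=0.1400, H(T|S=s) = 0.8982
Weighted sum = 1.015 nats.

1.015 nats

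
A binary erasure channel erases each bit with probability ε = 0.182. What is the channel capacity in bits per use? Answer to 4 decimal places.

0.8180 bits

Binary erasure channel: capacity C = 1 − ε.
C = 1 − 0.182 = 0.8180 bits per channel use.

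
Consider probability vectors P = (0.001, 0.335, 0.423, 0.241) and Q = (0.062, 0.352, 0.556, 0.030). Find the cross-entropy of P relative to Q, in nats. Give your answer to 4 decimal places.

1.4459 nats

H(P,Q) = −Σ p·ln q.
  −0.001·ln(0.062) = 0.00278
  −0.335·ln(0.352) = 0.34978
  −0.423·ln(0.556) = 0.24830
  −0.241·ln(0.030) = 0.84508
H(P,Q) = 1.4459 nats.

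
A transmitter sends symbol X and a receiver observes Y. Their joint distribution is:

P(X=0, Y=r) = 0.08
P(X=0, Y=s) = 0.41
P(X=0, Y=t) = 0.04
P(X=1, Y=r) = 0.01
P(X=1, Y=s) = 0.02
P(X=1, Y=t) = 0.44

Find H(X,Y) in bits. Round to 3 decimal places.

H(X,Y) = −Σ p(x,y)·log₂ p(x,y) over all 6 cells.
  cell (0,r): −0.08·log₂0.08 = 0.2915
  cell (0,s): −0.41·log₂0.41 = 0.5274
  cell (0,t): −0.04·log₂0.04 = 0.1858
  cell (1,r): −0.01·log₂0.01 = 0.0664
  cell (1,s): −0.02·log₂0.02 = 0.1129
  cell (1,t): −0.44·log₂0.44 = 0.5211
Sum = 1.705 bits.

1.705 bits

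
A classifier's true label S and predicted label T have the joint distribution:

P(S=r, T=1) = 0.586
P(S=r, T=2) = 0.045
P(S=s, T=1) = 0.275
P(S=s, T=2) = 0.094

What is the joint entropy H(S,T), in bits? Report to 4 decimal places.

1.4860 bits

H(S,T) = −Σ p(x,y)·log₂ p(x,y) over all 4 cells.
  cell (r,1): −0.586·log₂0.586 = 0.45182
  cell (r,2): −0.045·log₂0.045 = 0.20133
  cell (s,1): −0.275·log₂0.275 = 0.51219
  cell (s,2): −0.094·log₂0.094 = 0.32065
Sum = 1.4860 bits.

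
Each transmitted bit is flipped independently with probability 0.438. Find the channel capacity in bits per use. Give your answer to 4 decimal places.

Binary symmetric channel: C = 1 − h₂(ε) where h₂ is the binary entropy function.
h₂(0.438) = −0.438·log₂0.438 − 0.562·log₂0.562 = 0.9889.
C = 1 − 0.9889 = 0.0111 bits per channel use.

0.0111 bits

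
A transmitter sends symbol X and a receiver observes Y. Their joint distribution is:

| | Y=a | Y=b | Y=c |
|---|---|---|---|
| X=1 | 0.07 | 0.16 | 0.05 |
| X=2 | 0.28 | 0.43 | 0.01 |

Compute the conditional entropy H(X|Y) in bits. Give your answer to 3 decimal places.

Marginals: p(X) = (0.2800, 0.7200), p(Y) = (0.3500, 0.5900, 0.0600).
H(X|Y) = Σ p(Y) · H(X|Y=·).
  Y=a: p=0.3500, H(X|Y=a) = 0.7219
  Y=b: p=0.5900, H(X|Y=b) = 0.8432
  Y=c: p=0.0600, H(X|Y=c) = 0.6500
Weighted sum = 0.789 bits.

0.789 bits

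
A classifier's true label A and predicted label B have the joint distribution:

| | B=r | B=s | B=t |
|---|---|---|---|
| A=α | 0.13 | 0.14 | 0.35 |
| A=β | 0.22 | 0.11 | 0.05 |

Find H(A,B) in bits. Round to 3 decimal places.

2.357 bits

H(A,B) = −Σ p(x,y)·log₂ p(x,y) over all 6 cells.
  cell (α,r): −0.13·log₂0.13 = 0.3826
  cell (α,s): −0.14·log₂0.14 = 0.3971
  cell (α,t): −0.35·log₂0.35 = 0.5301
  cell (β,r): −0.22·log₂0.22 = 0.4806
  cell (β,s): −0.11·log₂0.11 = 0.3503
  cell (β,t): −0.05·log₂0.05 = 0.2161
Sum = 2.357 bits.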